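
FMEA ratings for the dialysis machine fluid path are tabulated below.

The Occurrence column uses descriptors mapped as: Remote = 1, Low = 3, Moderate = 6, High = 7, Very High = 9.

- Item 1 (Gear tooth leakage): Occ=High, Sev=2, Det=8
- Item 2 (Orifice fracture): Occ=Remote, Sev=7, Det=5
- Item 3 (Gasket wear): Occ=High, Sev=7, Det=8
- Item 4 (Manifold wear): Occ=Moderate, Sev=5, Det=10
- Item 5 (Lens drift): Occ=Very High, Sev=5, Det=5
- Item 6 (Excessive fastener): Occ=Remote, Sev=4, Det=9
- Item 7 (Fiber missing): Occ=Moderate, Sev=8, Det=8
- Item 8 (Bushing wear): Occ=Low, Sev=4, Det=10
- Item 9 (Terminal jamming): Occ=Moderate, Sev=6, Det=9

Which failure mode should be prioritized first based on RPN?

RPN = Severity × Occurrence × Detection:
  Item 1: 2 × 7 × 8 = 112
  Item 2: 7 × 1 × 5 = 35
  Item 3: 7 × 7 × 8 = 392
  Item 4: 5 × 6 × 10 = 300
  Item 5: 5 × 9 × 5 = 225
  Item 6: 4 × 1 × 9 = 36
  Item 7: 8 × 6 × 8 = 384
  Item 8: 4 × 3 × 10 = 120
  Item 9: 6 × 6 × 9 = 324
Highest RPN is 392 → Item 3.

Item 3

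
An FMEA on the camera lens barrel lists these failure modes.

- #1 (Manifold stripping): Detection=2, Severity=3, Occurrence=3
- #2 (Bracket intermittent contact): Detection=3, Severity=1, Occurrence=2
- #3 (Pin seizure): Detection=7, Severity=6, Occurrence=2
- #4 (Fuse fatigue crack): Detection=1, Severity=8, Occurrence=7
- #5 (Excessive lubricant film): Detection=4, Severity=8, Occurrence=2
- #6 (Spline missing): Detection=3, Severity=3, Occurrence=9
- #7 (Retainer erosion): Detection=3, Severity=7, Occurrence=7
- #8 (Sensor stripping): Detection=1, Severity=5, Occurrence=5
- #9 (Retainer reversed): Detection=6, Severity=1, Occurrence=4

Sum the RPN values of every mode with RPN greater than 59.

RPN = Severity × Occurrence × Detection:
  #1: 3 × 3 × 2 = 18
  #2: 1 × 2 × 3 = 6
  #3: 6 × 2 × 7 = 84
  #4: 8 × 7 × 1 = 56
  #5: 8 × 2 × 4 = 64
  #6: 3 × 9 × 3 = 81
  #7: 7 × 7 × 3 = 147
  #8: 5 × 5 × 1 = 25
  #9: 1 × 4 × 6 = 24
RPN > 59: #3 (84), #5 (64), #6 (81), #7 (147).
Sum: 84 + 64 + 81 + 147 = 376.

376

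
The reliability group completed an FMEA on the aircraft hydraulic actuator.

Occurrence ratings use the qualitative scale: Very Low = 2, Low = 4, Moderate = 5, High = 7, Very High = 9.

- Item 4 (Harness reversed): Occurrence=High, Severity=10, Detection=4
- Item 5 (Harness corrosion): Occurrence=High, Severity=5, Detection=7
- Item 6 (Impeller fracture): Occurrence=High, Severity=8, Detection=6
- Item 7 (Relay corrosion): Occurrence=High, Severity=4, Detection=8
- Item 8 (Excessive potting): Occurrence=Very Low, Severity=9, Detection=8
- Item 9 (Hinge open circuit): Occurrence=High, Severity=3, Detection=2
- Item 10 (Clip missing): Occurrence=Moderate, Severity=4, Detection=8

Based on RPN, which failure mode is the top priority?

RPN = Severity × Occurrence × Detection:
  Item 4: 10 × 7 × 4 = 280
  Item 5: 5 × 7 × 7 = 245
  Item 6: 8 × 7 × 6 = 336
  Item 7: 4 × 7 × 8 = 224
  Item 8: 9 × 2 × 8 = 144
  Item 9: 3 × 7 × 2 = 42
  Item 10: 4 × 5 × 8 = 160
Highest RPN is 336 → Item 6.

Item 6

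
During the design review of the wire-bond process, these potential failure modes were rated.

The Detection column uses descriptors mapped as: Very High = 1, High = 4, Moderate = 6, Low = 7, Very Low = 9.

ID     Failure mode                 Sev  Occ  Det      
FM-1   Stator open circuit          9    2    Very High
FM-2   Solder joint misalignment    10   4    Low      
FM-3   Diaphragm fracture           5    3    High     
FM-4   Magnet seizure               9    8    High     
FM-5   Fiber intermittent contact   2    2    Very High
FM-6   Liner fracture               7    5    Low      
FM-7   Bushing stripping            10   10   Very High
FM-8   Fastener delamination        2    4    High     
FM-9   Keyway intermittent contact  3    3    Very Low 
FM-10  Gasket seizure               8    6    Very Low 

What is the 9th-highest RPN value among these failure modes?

18

RPN = Severity × Occurrence × Detection:
  FM-1: 9 × 2 × 1 = 18
  FM-2: 10 × 4 × 7 = 280
  FM-3: 5 × 3 × 4 = 60
  FM-4: 9 × 8 × 4 = 288
  FM-5: 2 × 2 × 1 = 4
  FM-6: 7 × 5 × 7 = 245
  FM-7: 10 × 10 × 1 = 100
  FM-8: 2 × 4 × 4 = 32
  FM-9: 3 × 3 × 9 = 81
  FM-10: 8 × 6 × 9 = 432
Sorted descending: 432, 288, 280, 245, 100, 81, 60, 32, 18, 4.
The 9th-highest RPN is 18 (FM-1).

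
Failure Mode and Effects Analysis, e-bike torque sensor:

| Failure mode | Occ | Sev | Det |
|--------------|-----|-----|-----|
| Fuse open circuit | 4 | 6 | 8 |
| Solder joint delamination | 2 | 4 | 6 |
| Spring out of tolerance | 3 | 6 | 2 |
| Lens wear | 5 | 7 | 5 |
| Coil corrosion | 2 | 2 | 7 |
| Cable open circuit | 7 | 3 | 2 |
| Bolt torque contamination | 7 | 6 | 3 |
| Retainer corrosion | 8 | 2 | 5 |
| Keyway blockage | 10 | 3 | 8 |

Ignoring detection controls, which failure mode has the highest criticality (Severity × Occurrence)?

Criticality = Severity × Occurrence:
  Fuse open circuit: 6 × 4 = 24
  Solder joint delamination: 4 × 2 = 8
  Spring out of tolerance: 6 × 3 = 18
  Lens wear: 7 × 5 = 35
  Coil corrosion: 2 × 2 = 4
  Cable open circuit: 3 × 7 = 21
  Bolt torque contamination: 6 × 7 = 42
  Retainer corrosion: 2 × 8 = 16
  Keyway blockage: 3 × 10 = 30
Highest criticality is 42 → Bolt torque contamination.

Bolt torque contamination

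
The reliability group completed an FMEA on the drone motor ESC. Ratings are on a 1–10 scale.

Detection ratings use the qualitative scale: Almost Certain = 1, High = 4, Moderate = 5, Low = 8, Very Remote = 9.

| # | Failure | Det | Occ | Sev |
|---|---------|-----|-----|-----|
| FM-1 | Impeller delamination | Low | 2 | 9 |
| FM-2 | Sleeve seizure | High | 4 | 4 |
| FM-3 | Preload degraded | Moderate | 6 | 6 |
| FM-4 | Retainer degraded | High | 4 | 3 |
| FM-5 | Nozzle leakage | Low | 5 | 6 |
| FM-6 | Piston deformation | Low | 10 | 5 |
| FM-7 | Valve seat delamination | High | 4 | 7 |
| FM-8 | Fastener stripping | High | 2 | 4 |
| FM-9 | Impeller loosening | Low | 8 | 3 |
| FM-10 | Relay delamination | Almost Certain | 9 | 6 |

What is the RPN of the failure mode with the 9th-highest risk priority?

RPN = Severity × Occurrence × Detection:
  FM-1: 9 × 2 × 8 = 144
  FM-2: 4 × 4 × 4 = 64
  FM-3: 6 × 6 × 5 = 180
  FM-4: 3 × 4 × 4 = 48
  FM-5: 6 × 5 × 8 = 240
  FM-6: 5 × 10 × 8 = 400
  FM-7: 7 × 4 × 4 = 112
  FM-8: 4 × 2 × 4 = 32
  FM-9: 3 × 8 × 8 = 192
  FM-10: 6 × 9 × 1 = 54
Sorted descending: 400, 240, 192, 180, 144, 112, 64, 54, 48, 32.
The 9th-highest RPN is 48 (FM-4).

48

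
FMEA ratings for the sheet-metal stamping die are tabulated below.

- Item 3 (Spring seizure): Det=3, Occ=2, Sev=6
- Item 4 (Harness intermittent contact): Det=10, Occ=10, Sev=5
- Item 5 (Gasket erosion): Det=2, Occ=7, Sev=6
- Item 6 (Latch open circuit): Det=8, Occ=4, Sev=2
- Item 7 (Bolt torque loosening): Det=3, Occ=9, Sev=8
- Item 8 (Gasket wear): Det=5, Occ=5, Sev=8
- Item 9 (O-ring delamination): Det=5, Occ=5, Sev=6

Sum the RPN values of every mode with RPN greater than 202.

716

RPN = Severity × Occurrence × Detection:
  Item 3: 6 × 2 × 3 = 36
  Item 4: 5 × 10 × 10 = 500
  Item 5: 6 × 7 × 2 = 84
  Item 6: 2 × 4 × 8 = 64
  Item 7: 8 × 9 × 3 = 216
  Item 8: 8 × 5 × 5 = 200
  Item 9: 6 × 5 × 5 = 150
RPN > 202: Item 4 (500), Item 7 (216).
Sum: 500 + 216 = 716.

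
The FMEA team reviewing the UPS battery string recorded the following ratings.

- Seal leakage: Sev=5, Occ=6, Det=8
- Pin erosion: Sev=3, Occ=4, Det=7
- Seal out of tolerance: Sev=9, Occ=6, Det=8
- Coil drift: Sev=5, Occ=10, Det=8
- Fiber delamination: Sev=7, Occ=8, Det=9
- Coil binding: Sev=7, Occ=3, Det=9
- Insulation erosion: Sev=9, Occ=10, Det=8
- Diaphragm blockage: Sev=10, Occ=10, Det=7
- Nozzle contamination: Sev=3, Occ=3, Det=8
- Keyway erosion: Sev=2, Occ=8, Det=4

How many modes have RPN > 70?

9

RPN = Severity × Occurrence × Detection:
  Seal leakage: 5 × 6 × 8 = 240
  Pin erosion: 3 × 4 × 7 = 84
  Seal out of tolerance: 9 × 6 × 8 = 432
  Coil drift: 5 × 10 × 8 = 400
  Fiber delamination: 7 × 8 × 9 = 504
  Coil binding: 7 × 3 × 9 = 189
  Insulation erosion: 9 × 10 × 8 = 720
  Diaphragm blockage: 10 × 10 × 7 = 700
  Nozzle contamination: 3 × 3 × 8 = 72
  Keyway erosion: 2 × 8 × 4 = 64
Modes with RPN > 70: Seal leakage (240), Pin erosion (84), Seal out of tolerance (432), Coil drift (400), Fiber delamination (504), Coil binding (189), Insulation erosion (720), Diaphragm blockage (700), Nozzle contamination (72) → 9.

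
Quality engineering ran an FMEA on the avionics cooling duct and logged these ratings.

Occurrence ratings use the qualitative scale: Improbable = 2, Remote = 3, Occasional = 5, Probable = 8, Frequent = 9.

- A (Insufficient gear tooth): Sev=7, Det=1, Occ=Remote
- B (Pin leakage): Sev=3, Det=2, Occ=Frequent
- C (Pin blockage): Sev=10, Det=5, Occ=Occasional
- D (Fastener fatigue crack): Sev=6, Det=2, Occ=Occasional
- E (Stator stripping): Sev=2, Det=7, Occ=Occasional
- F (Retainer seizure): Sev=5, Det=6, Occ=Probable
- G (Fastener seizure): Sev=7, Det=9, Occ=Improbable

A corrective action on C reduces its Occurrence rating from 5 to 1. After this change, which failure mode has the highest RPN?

RPN = Severity × Occurrence × Detection:
  A: 7 × 3 × 1 = 21
  B: 3 × 9 × 2 = 54
  C: 10 × 5 × 5 = 250
  D: 6 × 5 × 2 = 60
  E: 2 × 5 × 7 = 70
  F: 5 × 8 × 6 = 240
  G: 7 × 2 × 9 = 126
After action: C → 10 × 1 × 5 = 50.
Revised RPNs: F=240, G=126, E=70, D=60, B=54, C=50, A=21.
Highest is now F (240).

F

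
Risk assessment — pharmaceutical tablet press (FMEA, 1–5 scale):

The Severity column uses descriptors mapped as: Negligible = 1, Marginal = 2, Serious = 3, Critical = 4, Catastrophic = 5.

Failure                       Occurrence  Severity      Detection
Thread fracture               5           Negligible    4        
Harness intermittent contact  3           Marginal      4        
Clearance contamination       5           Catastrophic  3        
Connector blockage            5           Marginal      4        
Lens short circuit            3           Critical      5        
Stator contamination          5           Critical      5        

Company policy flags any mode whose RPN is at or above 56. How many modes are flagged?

RPN = Severity × Occurrence × Detection:
  Thread fracture: 1 × 5 × 4 = 20
  Harness intermittent contact: 2 × 3 × 4 = 24
  Clearance contamination: 5 × 5 × 3 = 75
  Connector blockage: 2 × 5 × 4 = 40
  Lens short circuit: 4 × 3 × 5 = 60
  Stator contamination: 4 × 5 × 5 = 100
Modes with RPN ≥ 56: Clearance contamination (75), Lens short circuit (60), Stator contamination (100) → 3.

3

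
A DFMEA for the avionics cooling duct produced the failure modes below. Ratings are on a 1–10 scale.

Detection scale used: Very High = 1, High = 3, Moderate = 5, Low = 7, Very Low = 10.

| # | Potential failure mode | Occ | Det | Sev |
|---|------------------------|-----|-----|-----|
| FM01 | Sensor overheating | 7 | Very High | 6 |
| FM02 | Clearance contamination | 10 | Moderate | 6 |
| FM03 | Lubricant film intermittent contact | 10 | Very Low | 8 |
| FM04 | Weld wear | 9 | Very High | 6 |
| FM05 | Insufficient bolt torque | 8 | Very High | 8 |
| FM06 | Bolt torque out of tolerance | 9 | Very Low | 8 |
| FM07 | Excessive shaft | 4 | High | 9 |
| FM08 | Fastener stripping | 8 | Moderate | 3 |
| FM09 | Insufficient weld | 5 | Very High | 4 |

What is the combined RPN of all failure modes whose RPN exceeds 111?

RPN = Severity × Occurrence × Detection:
  FM01: 6 × 7 × 1 = 42
  FM02: 6 × 10 × 5 = 300
  FM03: 8 × 10 × 10 = 800
  FM04: 6 × 9 × 1 = 54
  FM05: 8 × 8 × 1 = 64
  FM06: 8 × 9 × 10 = 720
  FM07: 9 × 4 × 3 = 108
  FM08: 3 × 8 × 5 = 120
  FM09: 4 × 5 × 1 = 20
RPN > 111: FM02 (300), FM03 (800), FM06 (720), FM08 (120).
Sum: 300 + 800 + 720 + 120 = 1940.

1940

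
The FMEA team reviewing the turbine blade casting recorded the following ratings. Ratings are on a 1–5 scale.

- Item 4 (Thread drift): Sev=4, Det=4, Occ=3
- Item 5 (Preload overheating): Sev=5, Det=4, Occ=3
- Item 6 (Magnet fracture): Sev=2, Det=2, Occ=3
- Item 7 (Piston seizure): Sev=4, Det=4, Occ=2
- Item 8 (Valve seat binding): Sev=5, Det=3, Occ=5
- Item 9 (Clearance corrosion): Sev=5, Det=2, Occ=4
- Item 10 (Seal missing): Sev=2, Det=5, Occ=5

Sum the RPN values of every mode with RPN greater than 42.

233

RPN = Severity × Occurrence × Detection:
  Item 4: 4 × 3 × 4 = 48
  Item 5: 5 × 3 × 4 = 60
  Item 6: 2 × 3 × 2 = 12
  Item 7: 4 × 2 × 4 = 32
  Item 8: 5 × 5 × 3 = 75
  Item 9: 5 × 4 × 2 = 40
  Item 10: 2 × 5 × 5 = 50
RPN > 42: Item 4 (48), Item 5 (60), Item 8 (75), Item 10 (50).
Sum: 48 + 60 + 75 + 50 = 233.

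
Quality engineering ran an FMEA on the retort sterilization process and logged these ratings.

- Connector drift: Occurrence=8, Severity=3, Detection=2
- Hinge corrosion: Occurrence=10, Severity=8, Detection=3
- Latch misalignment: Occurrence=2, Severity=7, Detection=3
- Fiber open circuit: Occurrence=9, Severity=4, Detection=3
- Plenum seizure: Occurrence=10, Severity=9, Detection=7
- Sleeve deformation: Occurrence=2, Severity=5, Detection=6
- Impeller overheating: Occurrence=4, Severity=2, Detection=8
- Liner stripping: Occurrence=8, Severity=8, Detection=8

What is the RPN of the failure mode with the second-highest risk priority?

RPN = Severity × Occurrence × Detection:
  Connector drift: 3 × 8 × 2 = 48
  Hinge corrosion: 8 × 10 × 3 = 240
  Latch misalignment: 7 × 2 × 3 = 42
  Fiber open circuit: 4 × 9 × 3 = 108
  Plenum seizure: 9 × 10 × 7 = 630
  Sleeve deformation: 5 × 2 × 6 = 60
  Impeller overheating: 2 × 4 × 8 = 64
  Liner stripping: 8 × 8 × 8 = 512
Sorted descending: 630, 512, 240, 108, 64, 60, 48, 42.
The second-highest RPN is 512 (Liner stripping).

512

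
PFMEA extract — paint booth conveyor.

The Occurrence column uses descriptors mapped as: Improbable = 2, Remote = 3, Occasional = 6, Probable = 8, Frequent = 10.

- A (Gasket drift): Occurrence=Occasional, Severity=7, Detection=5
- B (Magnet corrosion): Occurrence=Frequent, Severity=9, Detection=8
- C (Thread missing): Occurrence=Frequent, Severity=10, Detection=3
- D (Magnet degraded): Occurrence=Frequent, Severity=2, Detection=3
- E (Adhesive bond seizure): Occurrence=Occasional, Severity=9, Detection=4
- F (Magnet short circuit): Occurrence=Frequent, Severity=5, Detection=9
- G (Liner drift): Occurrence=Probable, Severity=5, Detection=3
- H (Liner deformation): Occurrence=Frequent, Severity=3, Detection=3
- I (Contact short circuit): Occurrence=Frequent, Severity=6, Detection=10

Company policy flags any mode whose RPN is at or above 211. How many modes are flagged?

5

RPN = Severity × Occurrence × Detection:
  A: 7 × 6 × 5 = 210
  B: 9 × 10 × 8 = 720
  C: 10 × 10 × 3 = 300
  D: 2 × 10 × 3 = 60
  E: 9 × 6 × 4 = 216
  F: 5 × 10 × 9 = 450
  G: 5 × 8 × 3 = 120
  H: 3 × 10 × 3 = 90
  I: 6 × 10 × 10 = 600
Modes with RPN ≥ 211: B (720), C (300), E (216), F (450), I (600) → 5.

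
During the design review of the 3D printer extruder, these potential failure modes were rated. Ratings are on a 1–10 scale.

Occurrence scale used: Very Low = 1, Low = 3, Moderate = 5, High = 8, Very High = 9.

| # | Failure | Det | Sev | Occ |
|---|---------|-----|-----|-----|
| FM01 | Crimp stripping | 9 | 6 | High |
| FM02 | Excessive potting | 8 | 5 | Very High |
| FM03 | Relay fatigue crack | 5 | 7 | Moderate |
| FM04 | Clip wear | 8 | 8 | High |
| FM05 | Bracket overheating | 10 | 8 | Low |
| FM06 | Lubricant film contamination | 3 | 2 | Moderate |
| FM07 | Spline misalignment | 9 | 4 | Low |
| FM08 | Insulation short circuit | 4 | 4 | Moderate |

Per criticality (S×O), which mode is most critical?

FM04

Criticality = Severity × Occurrence:
  FM01: 6 × 8 = 48
  FM02: 5 × 9 = 45
  FM03: 7 × 5 = 35
  FM04: 8 × 8 = 64
  FM05: 8 × 3 = 24
  FM06: 2 × 5 = 10
  FM07: 4 × 3 = 12
  FM08: 4 × 5 = 20
Highest criticality is 64 → FM04.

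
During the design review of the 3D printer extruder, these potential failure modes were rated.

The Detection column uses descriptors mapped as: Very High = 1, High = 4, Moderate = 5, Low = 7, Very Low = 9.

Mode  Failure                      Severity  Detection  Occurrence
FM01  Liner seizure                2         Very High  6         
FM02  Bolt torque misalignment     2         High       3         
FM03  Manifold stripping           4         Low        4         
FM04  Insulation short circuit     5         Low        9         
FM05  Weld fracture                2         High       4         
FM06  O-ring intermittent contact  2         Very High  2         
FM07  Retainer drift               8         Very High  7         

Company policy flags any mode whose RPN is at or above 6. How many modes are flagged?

6

RPN = Severity × Occurrence × Detection:
  FM01: 2 × 6 × 1 = 12
  FM02: 2 × 3 × 4 = 24
  FM03: 4 × 4 × 7 = 112
  FM04: 5 × 9 × 7 = 315
  FM05: 2 × 4 × 4 = 32
  FM06: 2 × 2 × 1 = 4
  FM07: 8 × 7 × 1 = 56
Modes with RPN ≥ 6: FM01 (12), FM02 (24), FM03 (112), FM04 (315), FM05 (32), FM07 (56) → 6.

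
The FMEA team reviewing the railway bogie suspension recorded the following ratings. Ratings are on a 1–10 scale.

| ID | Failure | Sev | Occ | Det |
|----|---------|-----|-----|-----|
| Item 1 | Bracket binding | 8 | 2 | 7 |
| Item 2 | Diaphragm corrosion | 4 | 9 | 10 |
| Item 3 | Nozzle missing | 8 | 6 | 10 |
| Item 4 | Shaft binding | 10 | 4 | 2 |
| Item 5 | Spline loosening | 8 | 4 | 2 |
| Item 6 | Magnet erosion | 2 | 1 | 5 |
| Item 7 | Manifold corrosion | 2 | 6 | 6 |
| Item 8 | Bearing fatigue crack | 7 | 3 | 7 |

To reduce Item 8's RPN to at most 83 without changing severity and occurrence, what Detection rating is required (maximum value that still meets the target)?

3

Item 8: S=7, O=3, D=7 → current RPN = 147.
Fixed product = 21. Need 21 × D ≤ 83, so D ≤ 83/21 = 3.95.
Maximum integer Detection rating = 3 (gives RPN 63; D=4 would give 84 > 83).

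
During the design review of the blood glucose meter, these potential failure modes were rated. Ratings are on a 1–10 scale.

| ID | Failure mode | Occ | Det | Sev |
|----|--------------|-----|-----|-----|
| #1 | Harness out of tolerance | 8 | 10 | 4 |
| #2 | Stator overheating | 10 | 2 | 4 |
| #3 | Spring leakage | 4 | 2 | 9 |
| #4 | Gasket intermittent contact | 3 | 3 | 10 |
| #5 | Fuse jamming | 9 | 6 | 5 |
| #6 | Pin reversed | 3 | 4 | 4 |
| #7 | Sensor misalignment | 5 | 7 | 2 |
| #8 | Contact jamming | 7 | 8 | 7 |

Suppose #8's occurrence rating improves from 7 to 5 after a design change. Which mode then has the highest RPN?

#1

RPN = Severity × Occurrence × Detection:
  #1: 4 × 8 × 10 = 320
  #2: 4 × 10 × 2 = 80
  #3: 9 × 4 × 2 = 72
  #4: 10 × 3 × 3 = 90
  #5: 5 × 9 × 6 = 270
  #6: 4 × 3 × 4 = 48
  #7: 2 × 5 × 7 = 70
  #8: 7 × 7 × 8 = 392
After action: #8 → 7 × 5 × 8 = 280.
Revised RPNs: #1=320, #8=280, #5=270, #4=90, #2=80, #3=72, #7=70, #6=48.
Highest is now #1 (320).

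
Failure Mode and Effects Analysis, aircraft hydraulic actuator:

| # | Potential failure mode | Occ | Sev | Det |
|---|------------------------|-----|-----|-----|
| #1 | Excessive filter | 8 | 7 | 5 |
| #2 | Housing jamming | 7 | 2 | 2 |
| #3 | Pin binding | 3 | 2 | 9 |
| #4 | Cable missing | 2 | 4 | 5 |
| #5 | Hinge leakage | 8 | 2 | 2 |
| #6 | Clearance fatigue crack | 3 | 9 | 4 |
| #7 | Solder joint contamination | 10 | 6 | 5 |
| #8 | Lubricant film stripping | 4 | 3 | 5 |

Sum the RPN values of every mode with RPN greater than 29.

RPN = Severity × Occurrence × Detection:
  #1: 7 × 8 × 5 = 280
  #2: 2 × 7 × 2 = 28
  #3: 2 × 3 × 9 = 54
  #4: 4 × 2 × 5 = 40
  #5: 2 × 8 × 2 = 32
  #6: 9 × 3 × 4 = 108
  #7: 6 × 10 × 5 = 300
  #8: 3 × 4 × 5 = 60
RPN > 29: #1 (280), #3 (54), #4 (40), #5 (32), #6 (108), #7 (300), #8 (60).
Sum: 280 + 54 + 40 + 32 + 108 + 300 + 60 = 874.

874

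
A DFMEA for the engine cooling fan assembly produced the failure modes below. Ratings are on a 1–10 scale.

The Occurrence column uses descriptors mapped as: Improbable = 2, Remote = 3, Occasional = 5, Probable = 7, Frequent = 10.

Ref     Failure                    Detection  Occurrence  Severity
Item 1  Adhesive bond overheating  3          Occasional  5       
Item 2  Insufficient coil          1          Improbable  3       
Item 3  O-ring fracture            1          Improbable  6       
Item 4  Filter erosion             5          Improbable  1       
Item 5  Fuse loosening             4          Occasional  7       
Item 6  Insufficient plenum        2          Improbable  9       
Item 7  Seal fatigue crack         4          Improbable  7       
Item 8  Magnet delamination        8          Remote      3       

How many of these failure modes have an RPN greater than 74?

RPN = Severity × Occurrence × Detection:
  Item 1: 5 × 5 × 3 = 75
  Item 2: 3 × 2 × 1 = 6
  Item 3: 6 × 2 × 1 = 12
  Item 4: 1 × 2 × 5 = 10
  Item 5: 7 × 5 × 4 = 140
  Item 6: 9 × 2 × 2 = 36
  Item 7: 7 × 2 × 4 = 56
  Item 8: 3 × 3 × 8 = 72
Modes with RPN > 74: Item 1 (75), Item 5 (140) → 2.

2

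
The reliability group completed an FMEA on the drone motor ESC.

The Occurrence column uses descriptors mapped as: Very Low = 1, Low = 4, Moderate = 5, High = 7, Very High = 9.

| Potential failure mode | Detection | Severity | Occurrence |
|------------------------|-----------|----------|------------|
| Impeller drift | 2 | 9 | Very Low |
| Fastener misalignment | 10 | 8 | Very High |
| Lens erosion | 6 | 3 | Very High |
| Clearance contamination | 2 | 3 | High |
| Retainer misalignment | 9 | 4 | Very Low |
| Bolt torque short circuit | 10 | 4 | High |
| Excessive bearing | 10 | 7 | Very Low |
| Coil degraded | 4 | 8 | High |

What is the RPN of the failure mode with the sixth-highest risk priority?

42

RPN = Severity × Occurrence × Detection:
  Impeller drift: 9 × 1 × 2 = 18
  Fastener misalignment: 8 × 9 × 10 = 720
  Lens erosion: 3 × 9 × 6 = 162
  Clearance contamination: 3 × 7 × 2 = 42
  Retainer misalignment: 4 × 1 × 9 = 36
  Bolt torque short circuit: 4 × 7 × 10 = 280
  Excessive bearing: 7 × 1 × 10 = 70
  Coil degraded: 8 × 7 × 4 = 224
Sorted descending: 720, 280, 224, 162, 70, 42, 36, 18.
The sixth-highest RPN is 42 (Clearance contamination).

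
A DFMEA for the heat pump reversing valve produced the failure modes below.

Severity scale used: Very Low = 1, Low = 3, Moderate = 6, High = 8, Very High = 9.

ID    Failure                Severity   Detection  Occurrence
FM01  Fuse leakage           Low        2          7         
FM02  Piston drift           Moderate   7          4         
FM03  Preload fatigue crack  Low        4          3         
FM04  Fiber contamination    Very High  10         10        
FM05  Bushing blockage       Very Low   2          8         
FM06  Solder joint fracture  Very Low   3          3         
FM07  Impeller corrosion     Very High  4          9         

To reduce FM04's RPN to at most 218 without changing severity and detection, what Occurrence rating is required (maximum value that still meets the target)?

2

FM04: S=9, O=10, D=10 → current RPN = 900.
Fixed product = 90. Need 90 × O ≤ 218, so O ≤ 218/90 = 2.42.
Maximum integer Occurrence rating = 2 (gives RPN 180; O=3 would give 270 > 218).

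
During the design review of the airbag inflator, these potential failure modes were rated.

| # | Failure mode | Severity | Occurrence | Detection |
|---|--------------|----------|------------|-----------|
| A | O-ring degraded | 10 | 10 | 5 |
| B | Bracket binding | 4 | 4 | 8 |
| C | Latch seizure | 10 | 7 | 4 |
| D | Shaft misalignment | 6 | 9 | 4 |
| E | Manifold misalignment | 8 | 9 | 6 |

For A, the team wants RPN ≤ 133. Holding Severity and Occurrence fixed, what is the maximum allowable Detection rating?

1

A: S=10, O=10, D=5 → current RPN = 500.
Fixed product = 100. Need 100 × D ≤ 133, so D ≤ 133/100 = 1.33.
Maximum integer Detection rating = 1 (gives RPN 100; D=2 would give 200 > 133).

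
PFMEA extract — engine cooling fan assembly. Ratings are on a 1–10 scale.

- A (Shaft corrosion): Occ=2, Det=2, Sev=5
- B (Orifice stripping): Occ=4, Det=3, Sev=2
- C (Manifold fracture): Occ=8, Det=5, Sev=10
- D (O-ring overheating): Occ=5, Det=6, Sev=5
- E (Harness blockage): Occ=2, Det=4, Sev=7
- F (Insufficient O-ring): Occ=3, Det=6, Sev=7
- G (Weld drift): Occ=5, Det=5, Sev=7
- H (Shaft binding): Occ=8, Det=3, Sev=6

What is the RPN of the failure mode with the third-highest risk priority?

150

RPN = Severity × Occurrence × Detection:
  A: 5 × 2 × 2 = 20
  B: 2 × 4 × 3 = 24
  C: 10 × 8 × 5 = 400
  D: 5 × 5 × 6 = 150
  E: 7 × 2 × 4 = 56
  F: 7 × 3 × 6 = 126
  G: 7 × 5 × 5 = 175
  H: 6 × 8 × 3 = 144
Sorted descending: 400, 175, 150, 144, 126, 56, 24, 20.
The third-highest RPN is 150 (D).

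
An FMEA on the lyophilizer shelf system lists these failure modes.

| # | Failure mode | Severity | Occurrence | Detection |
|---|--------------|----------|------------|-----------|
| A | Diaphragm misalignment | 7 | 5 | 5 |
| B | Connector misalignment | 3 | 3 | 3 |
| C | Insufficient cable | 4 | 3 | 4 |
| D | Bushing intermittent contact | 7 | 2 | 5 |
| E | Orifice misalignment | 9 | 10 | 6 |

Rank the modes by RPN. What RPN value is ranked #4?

48

RPN = Severity × Occurrence × Detection:
  A: 7 × 5 × 5 = 175
  B: 3 × 3 × 3 = 27
  C: 4 × 3 × 4 = 48
  D: 7 × 2 × 5 = 70
  E: 9 × 10 × 6 = 540
Sorted descending: 540, 175, 70, 48, 27.
The fourth-highest RPN is 48 (C).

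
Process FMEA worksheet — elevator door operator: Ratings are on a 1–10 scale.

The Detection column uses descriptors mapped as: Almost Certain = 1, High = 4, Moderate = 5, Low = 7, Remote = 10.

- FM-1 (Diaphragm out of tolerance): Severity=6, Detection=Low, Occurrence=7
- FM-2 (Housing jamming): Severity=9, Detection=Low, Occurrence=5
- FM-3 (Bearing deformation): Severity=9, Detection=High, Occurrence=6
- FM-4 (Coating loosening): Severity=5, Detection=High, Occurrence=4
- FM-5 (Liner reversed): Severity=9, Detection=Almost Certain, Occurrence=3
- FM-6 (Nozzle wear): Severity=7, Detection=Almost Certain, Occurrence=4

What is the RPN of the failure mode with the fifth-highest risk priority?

RPN = Severity × Occurrence × Detection:
  FM-1: 6 × 7 × 7 = 294
  FM-2: 9 × 5 × 7 = 315
  FM-3: 9 × 6 × 4 = 216
  FM-4: 5 × 4 × 4 = 80
  FM-5: 9 × 3 × 1 = 27
  FM-6: 7 × 4 × 1 = 28
Sorted descending: 315, 294, 216, 80, 28, 27.
The fifth-highest RPN is 28 (FM-6).

28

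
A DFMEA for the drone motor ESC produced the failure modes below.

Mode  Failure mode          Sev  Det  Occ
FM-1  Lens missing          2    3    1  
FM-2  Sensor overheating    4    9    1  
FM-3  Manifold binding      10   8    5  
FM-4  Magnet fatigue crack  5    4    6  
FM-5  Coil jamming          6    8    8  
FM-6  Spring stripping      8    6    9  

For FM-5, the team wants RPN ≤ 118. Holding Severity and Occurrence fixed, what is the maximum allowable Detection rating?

2

FM-5: S=6, O=8, D=8 → current RPN = 384.
Fixed product = 48. Need 48 × D ≤ 118, so D ≤ 118/48 = 2.46.
Maximum integer Detection rating = 2 (gives RPN 96; D=3 would give 144 > 118).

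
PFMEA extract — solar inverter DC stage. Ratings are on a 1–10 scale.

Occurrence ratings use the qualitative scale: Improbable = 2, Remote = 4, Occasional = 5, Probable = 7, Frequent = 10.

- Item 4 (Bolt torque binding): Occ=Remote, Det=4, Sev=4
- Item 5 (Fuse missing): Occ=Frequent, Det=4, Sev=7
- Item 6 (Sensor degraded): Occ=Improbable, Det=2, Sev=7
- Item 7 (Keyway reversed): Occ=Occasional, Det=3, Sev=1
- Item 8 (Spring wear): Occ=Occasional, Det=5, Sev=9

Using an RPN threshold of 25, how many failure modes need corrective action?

4

RPN = Severity × Occurrence × Detection:
  Item 4: 4 × 4 × 4 = 64
  Item 5: 7 × 10 × 4 = 280
  Item 6: 7 × 2 × 2 = 28
  Item 7: 1 × 5 × 3 = 15
  Item 8: 9 × 5 × 5 = 225
Modes with RPN ≥ 25: Item 4 (64), Item 5 (280), Item 6 (28), Item 8 (225) → 4.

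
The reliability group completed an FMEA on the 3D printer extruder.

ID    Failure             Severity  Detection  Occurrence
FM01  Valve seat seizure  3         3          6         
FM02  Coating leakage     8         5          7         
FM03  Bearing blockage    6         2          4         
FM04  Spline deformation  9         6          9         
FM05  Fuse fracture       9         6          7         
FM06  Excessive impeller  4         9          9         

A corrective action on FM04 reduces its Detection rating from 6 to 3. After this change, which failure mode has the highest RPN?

RPN = Severity × Occurrence × Detection:
  FM01: 3 × 6 × 3 = 54
  FM02: 8 × 7 × 5 = 280
  FM03: 6 × 4 × 2 = 48
  FM04: 9 × 9 × 6 = 486
  FM05: 9 × 7 × 6 = 378
  FM06: 4 × 9 × 9 = 324
After action: FM04 → 9 × 9 × 3 = 243.
Revised RPNs: FM05=378, FM06=324, FM02=280, FM04=243, FM01=54, FM03=48.
Highest is now FM05 (378).

FM05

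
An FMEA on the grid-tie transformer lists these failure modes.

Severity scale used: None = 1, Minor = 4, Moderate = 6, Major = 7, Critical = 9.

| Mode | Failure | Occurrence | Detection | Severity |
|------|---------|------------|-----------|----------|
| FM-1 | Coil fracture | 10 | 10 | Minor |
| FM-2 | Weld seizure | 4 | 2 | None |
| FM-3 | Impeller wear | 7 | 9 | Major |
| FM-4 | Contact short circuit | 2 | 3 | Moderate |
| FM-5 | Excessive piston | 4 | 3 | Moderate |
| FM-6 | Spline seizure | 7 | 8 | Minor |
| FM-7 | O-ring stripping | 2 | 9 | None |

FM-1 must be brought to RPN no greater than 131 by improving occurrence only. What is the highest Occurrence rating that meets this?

3

FM-1: S=4, O=10, D=10 → current RPN = 400.
Fixed product = 40. Need 40 × O ≤ 131, so O ≤ 131/40 = 3.27.
Maximum integer Occurrence rating = 3 (gives RPN 120; O=4 would give 160 > 131).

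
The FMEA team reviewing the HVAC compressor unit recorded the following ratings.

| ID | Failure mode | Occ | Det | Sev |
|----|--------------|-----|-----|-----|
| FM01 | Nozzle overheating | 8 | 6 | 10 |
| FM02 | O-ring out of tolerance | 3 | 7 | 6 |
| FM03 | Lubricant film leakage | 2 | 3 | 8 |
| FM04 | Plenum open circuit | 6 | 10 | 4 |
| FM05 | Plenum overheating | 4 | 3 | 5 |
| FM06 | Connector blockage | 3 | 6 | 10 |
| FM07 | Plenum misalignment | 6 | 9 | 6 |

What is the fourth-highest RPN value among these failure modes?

180

RPN = Severity × Occurrence × Detection:
  FM01: 10 × 8 × 6 = 480
  FM02: 6 × 3 × 7 = 126
  FM03: 8 × 2 × 3 = 48
  FM04: 4 × 6 × 10 = 240
  FM05: 5 × 4 × 3 = 60
  FM06: 10 × 3 × 6 = 180
  FM07: 6 × 6 × 9 = 324
Sorted descending: 480, 324, 240, 180, 126, 60, 48.
The fourth-highest RPN is 180 (FM06).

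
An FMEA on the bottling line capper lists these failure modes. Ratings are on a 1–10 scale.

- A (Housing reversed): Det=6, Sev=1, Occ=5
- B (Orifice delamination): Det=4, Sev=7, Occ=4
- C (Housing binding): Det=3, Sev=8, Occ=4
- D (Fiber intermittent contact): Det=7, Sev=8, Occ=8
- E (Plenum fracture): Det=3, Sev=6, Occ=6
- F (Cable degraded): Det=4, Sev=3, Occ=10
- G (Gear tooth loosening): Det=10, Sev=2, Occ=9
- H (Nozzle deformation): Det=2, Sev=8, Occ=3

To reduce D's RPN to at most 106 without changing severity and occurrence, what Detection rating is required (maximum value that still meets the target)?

D: S=8, O=8, D=7 → current RPN = 448.
Fixed product = 64. Need 64 × D ≤ 106, so D ≤ 106/64 = 1.66.
Maximum integer Detection rating = 1 (gives RPN 64; D=2 would give 128 > 106).

1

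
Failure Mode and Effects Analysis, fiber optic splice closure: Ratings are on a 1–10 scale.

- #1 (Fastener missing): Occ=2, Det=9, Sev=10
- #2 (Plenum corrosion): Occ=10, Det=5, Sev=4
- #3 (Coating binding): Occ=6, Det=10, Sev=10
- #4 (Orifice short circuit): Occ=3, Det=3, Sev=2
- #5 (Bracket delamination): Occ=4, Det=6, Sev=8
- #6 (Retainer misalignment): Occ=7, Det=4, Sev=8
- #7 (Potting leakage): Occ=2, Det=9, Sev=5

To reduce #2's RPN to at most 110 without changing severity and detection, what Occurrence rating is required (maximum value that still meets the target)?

#2: S=4, O=10, D=5 → current RPN = 200.
Fixed product = 20. Need 20 × O ≤ 110, so O ≤ 110/20 = 5.50.
Maximum integer Occurrence rating = 5 (gives RPN 100; O=6 would give 120 > 110).

5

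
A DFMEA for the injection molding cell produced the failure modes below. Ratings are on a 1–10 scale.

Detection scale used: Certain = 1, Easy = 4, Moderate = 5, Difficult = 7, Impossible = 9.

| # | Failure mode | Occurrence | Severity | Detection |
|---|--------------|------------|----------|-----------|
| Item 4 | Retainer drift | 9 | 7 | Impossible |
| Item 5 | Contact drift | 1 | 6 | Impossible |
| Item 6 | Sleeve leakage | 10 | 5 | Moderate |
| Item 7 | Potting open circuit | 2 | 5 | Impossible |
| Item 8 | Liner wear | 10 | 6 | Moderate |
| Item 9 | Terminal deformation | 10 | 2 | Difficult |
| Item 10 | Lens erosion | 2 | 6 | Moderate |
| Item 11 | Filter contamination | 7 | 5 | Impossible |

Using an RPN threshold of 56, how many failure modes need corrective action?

RPN = Severity × Occurrence × Detection:
  Item 4: 7 × 9 × 9 = 567
  Item 5: 6 × 1 × 9 = 54
  Item 6: 5 × 10 × 5 = 250
  Item 7: 5 × 2 × 9 = 90
  Item 8: 6 × 10 × 5 = 300
  Item 9: 2 × 10 × 7 = 140
  Item 10: 6 × 2 × 5 = 60
  Item 11: 5 × 7 × 9 = 315
Modes with RPN ≥ 56: Item 4 (567), Item 6 (250), Item 7 (90), Item 8 (300), Item 9 (140), Item 10 (60), Item 11 (315) → 7.

7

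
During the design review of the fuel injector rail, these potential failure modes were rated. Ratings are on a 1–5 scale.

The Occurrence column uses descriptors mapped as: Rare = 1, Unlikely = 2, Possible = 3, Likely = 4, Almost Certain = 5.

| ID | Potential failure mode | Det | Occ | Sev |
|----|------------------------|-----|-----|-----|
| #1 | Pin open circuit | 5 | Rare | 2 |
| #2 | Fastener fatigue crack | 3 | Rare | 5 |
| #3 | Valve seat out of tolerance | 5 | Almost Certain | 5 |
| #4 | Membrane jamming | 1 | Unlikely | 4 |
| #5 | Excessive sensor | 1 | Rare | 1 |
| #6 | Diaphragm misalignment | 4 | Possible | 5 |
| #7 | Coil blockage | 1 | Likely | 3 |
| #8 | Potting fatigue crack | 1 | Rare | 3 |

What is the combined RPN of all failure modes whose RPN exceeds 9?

RPN = Severity × Occurrence × Detection:
  #1: 2 × 1 × 5 = 10
  #2: 5 × 1 × 3 = 15
  #3: 5 × 5 × 5 = 125
  #4: 4 × 2 × 1 = 8
  #5: 1 × 1 × 1 = 1
  #6: 5 × 3 × 4 = 60
  #7: 3 × 4 × 1 = 12
  #8: 3 × 1 × 1 = 3
RPN > 9: #1 (10), #2 (15), #3 (125), #6 (60), #7 (12).
Sum: 10 + 15 + 125 + 60 + 12 = 222.

222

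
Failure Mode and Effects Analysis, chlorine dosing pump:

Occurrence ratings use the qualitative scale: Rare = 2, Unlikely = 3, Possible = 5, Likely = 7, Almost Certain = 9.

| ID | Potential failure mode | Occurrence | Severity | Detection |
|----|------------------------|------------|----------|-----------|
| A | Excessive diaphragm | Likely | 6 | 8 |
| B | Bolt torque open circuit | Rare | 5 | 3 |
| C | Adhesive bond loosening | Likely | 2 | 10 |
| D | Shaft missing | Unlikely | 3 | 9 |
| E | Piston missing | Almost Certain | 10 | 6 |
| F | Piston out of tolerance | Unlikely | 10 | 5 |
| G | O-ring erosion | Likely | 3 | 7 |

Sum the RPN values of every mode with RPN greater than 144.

1173

RPN = Severity × Occurrence × Detection:
  A: 6 × 7 × 8 = 336
  B: 5 × 2 × 3 = 30
  C: 2 × 7 × 10 = 140
  D: 3 × 3 × 9 = 81
  E: 10 × 9 × 6 = 540
  F: 10 × 3 × 5 = 150
  G: 3 × 7 × 7 = 147
RPN > 144: A (336), E (540), F (150), G (147).
Sum: 336 + 540 + 150 + 147 = 1173.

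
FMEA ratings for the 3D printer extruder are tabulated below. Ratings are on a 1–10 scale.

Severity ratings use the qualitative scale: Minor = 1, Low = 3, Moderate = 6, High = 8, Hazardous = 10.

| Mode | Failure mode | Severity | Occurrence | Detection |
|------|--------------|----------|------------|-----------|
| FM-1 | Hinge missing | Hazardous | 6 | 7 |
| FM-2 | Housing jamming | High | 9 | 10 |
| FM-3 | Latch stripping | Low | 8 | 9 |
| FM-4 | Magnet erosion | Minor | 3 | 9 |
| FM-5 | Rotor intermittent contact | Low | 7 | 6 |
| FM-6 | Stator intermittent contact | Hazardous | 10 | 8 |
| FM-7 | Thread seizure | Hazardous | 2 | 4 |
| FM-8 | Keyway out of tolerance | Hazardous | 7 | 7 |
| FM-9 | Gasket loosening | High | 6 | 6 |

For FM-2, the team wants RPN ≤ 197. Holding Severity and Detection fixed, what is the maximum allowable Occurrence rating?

FM-2: S=8, O=9, D=10 → current RPN = 720.
Fixed product = 80. Need 80 × O ≤ 197, so O ≤ 197/80 = 2.46.
Maximum integer Occurrence rating = 2 (gives RPN 160; O=3 would give 240 > 197).

2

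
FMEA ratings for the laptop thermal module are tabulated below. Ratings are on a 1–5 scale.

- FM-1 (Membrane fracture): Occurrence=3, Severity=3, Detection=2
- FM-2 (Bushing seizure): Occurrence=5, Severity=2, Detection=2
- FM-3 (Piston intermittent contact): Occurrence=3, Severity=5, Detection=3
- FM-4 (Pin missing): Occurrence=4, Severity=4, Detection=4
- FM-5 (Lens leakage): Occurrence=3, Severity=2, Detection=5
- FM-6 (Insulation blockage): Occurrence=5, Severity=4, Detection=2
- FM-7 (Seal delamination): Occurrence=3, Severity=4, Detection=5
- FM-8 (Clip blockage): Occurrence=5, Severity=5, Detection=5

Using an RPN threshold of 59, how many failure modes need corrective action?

RPN = Severity × Occurrence × Detection:
  FM-1: 3 × 3 × 2 = 18
  FM-2: 2 × 5 × 2 = 20
  FM-3: 5 × 3 × 3 = 45
  FM-4: 4 × 4 × 4 = 64
  FM-5: 2 × 3 × 5 = 30
  FM-6: 4 × 5 × 2 = 40
  FM-7: 4 × 3 × 5 = 60
  FM-8: 5 × 5 × 5 = 125
Modes with RPN ≥ 59: FM-4 (64), FM-7 (60), FM-8 (125) → 3.

3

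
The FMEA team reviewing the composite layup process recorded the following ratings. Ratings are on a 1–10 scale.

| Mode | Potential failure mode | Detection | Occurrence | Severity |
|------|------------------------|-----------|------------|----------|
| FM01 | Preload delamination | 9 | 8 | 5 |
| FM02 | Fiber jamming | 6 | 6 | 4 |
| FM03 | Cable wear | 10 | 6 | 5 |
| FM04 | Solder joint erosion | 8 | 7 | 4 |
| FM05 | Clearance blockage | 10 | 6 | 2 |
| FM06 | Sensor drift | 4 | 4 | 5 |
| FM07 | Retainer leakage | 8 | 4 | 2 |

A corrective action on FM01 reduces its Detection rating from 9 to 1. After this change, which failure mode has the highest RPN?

RPN = Severity × Occurrence × Detection:
  FM01: 5 × 8 × 9 = 360
  FM02: 4 × 6 × 6 = 144
  FM03: 5 × 6 × 10 = 300
  FM04: 4 × 7 × 8 = 224
  FM05: 2 × 6 × 10 = 120
  FM06: 5 × 4 × 4 = 80
  FM07: 2 × 4 × 8 = 64
After action: FM01 → 5 × 8 × 1 = 40.
Revised RPNs: FM03=300, FM04=224, FM02=144, FM05=120, FM06=80, FM07=64, FM01=40.
Highest is now FM03 (300).

FM03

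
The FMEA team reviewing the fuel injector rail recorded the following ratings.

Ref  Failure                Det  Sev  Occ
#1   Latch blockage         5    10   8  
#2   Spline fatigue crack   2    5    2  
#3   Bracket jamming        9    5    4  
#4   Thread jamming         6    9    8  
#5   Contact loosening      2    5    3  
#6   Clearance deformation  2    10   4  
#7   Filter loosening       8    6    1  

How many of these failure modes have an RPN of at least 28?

RPN = Severity × Occurrence × Detection:
  #1: 10 × 8 × 5 = 400
  #2: 5 × 2 × 2 = 20
  #3: 5 × 4 × 9 = 180
  #4: 9 × 8 × 6 = 432
  #5: 5 × 3 × 2 = 30
  #6: 10 × 4 × 2 = 80
  #7: 6 × 1 × 8 = 48
Modes with RPN ≥ 28: #1 (400), #3 (180), #4 (432), #5 (30), #6 (80), #7 (48) → 6.

6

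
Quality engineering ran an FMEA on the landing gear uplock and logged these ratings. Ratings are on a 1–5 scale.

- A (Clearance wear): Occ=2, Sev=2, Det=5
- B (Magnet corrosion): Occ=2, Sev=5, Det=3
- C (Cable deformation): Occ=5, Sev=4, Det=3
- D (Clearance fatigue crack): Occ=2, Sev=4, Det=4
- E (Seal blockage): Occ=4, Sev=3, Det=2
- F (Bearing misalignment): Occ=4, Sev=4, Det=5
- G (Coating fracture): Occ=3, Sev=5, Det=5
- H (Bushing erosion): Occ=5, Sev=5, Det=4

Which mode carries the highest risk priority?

H

RPN = Severity × Occurrence × Detection:
  A: 2 × 2 × 5 = 20
  B: 5 × 2 × 3 = 30
  C: 4 × 5 × 3 = 60
  D: 4 × 2 × 4 = 32
  E: 3 × 4 × 2 = 24
  F: 4 × 4 × 5 = 80
  G: 5 × 3 × 5 = 75
  H: 5 × 5 × 4 = 100
Highest RPN is 100 → H.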